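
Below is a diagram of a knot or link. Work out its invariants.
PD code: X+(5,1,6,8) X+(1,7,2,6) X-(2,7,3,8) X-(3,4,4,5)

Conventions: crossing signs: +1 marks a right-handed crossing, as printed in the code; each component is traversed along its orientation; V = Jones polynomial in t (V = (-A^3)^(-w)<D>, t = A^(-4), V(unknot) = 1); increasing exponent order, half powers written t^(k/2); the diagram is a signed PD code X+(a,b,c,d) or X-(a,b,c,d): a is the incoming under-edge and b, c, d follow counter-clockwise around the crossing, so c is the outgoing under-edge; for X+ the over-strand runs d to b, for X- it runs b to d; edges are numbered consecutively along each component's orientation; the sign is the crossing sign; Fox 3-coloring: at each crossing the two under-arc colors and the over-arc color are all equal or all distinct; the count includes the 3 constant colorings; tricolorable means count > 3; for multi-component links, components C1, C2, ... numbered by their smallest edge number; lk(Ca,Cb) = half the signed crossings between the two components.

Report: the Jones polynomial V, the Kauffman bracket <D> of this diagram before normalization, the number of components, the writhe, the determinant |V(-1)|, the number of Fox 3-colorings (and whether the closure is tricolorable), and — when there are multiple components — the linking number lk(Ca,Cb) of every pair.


Jones polynomial: V(t) = 1
<D> = 1; writhe 0
components 1, writhe 0 (4 crossings)
3-colorings: 3 of 3^4, det 1 — not tricolorable
note: |V(-1)| = 1: so not tricolorable, since 3 does not divide 1


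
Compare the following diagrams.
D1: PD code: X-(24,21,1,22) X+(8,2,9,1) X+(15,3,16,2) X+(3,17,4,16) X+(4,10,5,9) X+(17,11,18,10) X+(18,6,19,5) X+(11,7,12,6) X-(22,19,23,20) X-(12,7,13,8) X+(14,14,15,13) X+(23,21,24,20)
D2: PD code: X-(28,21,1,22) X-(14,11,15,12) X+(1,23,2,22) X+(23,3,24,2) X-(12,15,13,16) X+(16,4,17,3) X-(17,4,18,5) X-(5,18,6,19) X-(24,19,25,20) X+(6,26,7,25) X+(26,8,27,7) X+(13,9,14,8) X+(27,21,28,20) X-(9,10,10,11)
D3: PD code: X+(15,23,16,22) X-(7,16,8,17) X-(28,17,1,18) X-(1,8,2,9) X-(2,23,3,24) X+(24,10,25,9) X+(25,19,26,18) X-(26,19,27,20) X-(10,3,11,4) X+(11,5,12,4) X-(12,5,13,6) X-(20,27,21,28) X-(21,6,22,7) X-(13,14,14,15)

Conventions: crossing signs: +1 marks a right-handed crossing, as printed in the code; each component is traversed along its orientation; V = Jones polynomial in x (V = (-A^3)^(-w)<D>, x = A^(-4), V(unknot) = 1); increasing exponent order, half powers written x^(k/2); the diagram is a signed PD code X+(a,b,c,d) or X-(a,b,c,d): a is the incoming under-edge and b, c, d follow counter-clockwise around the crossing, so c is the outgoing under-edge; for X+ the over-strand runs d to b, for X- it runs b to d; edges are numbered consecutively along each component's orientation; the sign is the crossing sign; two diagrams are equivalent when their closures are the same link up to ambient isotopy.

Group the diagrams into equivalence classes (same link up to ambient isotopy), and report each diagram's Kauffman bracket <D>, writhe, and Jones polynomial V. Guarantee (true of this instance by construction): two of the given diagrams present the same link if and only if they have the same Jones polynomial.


classes: {D1} | {D2} | {D3}
V(D1) = x^2 + x^4 - x^5 + x^6 - x^7  [12 crossings, <D> = -A^-10 + A^-6 - A^-2 + A^2 + A^10, w = +6]
V(D2) = x + x^3 - x^4  [14 crossings, <D> = -A^-16 + A^-12 + A^-4, w = 0]
V(D3) = x^-7 - 2x^-6 + 2x^-5 - 3x^-4 + 3x^-3 - 2x^-2 + 2x^-1  [14 crossings, <D> = 2A^-14 - 2A^-10 + 3A^-6 - 3A^-2 + 2A^2 - 2A^6 + A^10, w = -6]
note: 3 classes among 3 diagrams; unequal V(x) rules out equality


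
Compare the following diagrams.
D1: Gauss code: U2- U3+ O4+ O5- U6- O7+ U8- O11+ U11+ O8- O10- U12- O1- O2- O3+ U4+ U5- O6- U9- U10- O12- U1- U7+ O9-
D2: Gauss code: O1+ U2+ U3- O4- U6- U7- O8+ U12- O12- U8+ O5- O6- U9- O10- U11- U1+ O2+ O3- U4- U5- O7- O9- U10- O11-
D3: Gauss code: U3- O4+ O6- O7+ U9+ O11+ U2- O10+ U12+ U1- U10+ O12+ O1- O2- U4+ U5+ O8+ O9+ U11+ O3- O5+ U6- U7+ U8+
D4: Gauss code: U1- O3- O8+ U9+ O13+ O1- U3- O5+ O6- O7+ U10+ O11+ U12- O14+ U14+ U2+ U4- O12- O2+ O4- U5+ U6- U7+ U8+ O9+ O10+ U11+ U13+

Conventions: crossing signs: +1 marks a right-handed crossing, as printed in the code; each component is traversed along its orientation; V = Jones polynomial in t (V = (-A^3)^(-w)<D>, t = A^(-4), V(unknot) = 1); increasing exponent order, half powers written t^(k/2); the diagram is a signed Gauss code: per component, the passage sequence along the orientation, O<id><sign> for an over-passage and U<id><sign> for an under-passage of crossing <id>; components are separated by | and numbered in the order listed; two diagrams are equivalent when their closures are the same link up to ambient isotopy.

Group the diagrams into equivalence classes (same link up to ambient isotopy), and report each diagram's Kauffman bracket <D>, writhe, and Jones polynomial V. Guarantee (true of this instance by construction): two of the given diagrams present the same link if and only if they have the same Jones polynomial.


classes: {D1} | {D2} | {D3, D4}
V(D1) = -t^-6 + t^-5 - t^-4 + 2t^-3 - t^-2 + t^-1  [12 crossings, <D> = A^-8 - A^-4 + 2 - A^4 + A^8 - A^12, w = -4]
V(D2) = -t^-7 + t^-6 - t^-5 + t^-4 + t^-2  (w -6, c 12, <D> = A^-10 + A^-2 - A^2 + A^6 - A^10)
D3 (bracket -A^-12 + A^-8 - A^-4 + 2 - A^4 + A^8; 12 crossings at w = +4): V = t - t^2 + 2t^3 - t^4 + t^5 - t^6
V(D4) = t - t^2 + 2t^3 - t^4 + t^5 - t^6  (w +4, c 14, <D> = -A^-12 + A^-8 - A^-4 + 2 - A^4 + A^8)
note: 3 values of V(t) split the 4 diagrams


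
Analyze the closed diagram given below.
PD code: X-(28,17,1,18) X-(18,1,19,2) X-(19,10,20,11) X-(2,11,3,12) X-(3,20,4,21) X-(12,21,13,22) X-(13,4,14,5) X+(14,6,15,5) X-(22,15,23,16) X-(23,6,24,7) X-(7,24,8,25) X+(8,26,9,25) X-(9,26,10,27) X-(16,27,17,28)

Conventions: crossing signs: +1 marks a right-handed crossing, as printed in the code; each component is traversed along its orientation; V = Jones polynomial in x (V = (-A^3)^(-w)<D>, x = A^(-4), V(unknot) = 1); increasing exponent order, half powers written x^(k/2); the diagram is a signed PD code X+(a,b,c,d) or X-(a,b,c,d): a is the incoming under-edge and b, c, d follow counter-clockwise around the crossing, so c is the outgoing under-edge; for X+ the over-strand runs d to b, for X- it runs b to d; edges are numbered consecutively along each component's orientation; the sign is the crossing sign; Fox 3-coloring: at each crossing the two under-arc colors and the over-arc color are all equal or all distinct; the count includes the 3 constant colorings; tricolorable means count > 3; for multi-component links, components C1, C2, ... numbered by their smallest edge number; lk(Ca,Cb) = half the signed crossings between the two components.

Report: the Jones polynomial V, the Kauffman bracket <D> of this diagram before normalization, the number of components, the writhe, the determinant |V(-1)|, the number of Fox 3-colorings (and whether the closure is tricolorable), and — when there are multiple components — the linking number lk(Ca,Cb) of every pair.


V(x) = -x^-12 + x^-11 - x^-10 + x^-9 - x^-8 + x^-6 + x^-4
bracket: A^-14 + A^-6 - A^2 + A^6 - A^10 + A^14 - A^18, w = -10
1 component, writhe -10, over 14 crossings
det 3, colorings 9 of 3^14 — tricolorable
observation: det 3 = |V(-1)|; divisible by 3, so tricolorable


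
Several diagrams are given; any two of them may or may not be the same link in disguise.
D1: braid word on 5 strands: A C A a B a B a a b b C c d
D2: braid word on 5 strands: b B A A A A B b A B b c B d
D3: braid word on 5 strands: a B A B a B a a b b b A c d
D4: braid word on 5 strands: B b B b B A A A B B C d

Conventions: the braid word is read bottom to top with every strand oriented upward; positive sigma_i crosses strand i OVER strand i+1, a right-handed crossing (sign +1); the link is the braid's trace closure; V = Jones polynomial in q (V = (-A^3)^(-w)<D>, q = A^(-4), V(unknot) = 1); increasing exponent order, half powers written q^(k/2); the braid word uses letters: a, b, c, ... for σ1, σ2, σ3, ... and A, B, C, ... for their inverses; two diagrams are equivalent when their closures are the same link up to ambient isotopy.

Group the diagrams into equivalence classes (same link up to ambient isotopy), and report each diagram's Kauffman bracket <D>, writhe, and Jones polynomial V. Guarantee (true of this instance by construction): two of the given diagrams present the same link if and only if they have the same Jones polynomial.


equivalence classes: {D1, D3} | {D2} | {D4}
D1 (bracket A^-14 - 2A^-10 + 2A^-6 - 2A^-2 + 2A^2 - A^6 + A^10; 14 crossings at w = +2): V = q^-1 - 1 + 2q - 2q^2 + 2q^3 - 2q^4 + q^5
V(D2) = -q^-7 + q^-6 - q^-5 + q^-4 + q^-2  [14 crossings, <D> = A^-4 + A^4 - A^8 + A^12 - A^16, w = -4]
V(D3) = q^-1 - 1 + 2q - 2q^2 + 2q^3 - 2q^4 + q^5  (w +4, c 14, <D> = A^-8 - 2A^-4 + 2 - 2A^4 + 2A^8 - A^12 + A^16)
V(D4) = q^-8 - 2q^-7 + q^-6 - 2q^-5 + 2q^-4 + q^-2  (w -6, c 12, <D> = A^-10 + 2A^-2 - 2A^2 + A^6 - 2A^10 + A^14)
key observation: V(q) takes 3 values over 4 diagrams, fixing the grouping


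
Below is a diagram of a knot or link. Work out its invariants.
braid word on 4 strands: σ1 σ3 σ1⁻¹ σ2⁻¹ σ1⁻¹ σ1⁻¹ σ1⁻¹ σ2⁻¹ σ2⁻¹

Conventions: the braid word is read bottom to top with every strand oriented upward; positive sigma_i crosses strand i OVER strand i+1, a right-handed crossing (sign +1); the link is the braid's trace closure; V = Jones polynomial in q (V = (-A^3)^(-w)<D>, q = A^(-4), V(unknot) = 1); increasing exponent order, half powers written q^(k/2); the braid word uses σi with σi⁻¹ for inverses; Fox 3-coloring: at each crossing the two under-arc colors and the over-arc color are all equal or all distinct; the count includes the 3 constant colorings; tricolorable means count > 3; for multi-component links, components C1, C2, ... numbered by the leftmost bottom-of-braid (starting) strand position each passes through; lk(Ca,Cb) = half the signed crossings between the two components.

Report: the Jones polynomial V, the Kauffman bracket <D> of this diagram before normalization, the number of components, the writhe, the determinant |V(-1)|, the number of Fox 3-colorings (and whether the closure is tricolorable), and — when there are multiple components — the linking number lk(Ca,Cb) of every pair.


Jones polynomial: V(q) = q^-8 - 2q^-7 + q^-6 - 2q^-5 + 2q^-4 + q^-2
<D> = -A^-7 - 2A + 2A^5 - A^9 + 2A^13 - A^17; writhe -5
components 1, writhe -5 (9 crossings)
3-colorings: 27 of 3^9, det 9 — tricolorable
note: V spans 6 powers of q: at least 6 crossings in any diagram


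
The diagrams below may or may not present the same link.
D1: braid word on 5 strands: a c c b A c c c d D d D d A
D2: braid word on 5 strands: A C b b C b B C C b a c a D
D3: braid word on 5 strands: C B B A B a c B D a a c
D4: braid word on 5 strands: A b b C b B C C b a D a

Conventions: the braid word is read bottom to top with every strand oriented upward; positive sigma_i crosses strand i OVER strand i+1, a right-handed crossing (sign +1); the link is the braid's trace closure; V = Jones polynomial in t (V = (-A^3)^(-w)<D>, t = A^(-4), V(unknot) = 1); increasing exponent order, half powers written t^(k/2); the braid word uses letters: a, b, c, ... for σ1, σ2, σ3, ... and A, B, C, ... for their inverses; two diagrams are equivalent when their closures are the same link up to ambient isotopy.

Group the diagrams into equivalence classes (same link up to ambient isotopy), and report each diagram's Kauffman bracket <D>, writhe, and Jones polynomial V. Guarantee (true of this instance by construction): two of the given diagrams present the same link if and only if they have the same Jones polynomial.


classes: {D1} | {D2, D4} | {D3}
V(D1) = t^2 + t^4 - t^5 + t^6 - t^7  [14 crossings, <D> = -A^-10 + A^-6 - A^-2 + A^2 + A^10, w = +6]
V(D2) = -t^-3 + t^-2 - t^-1 + 3 - t + t^2 - t^3  [14 crossings, <D> = -A^-12 + A^-8 - A^-4 + 3 - A^4 + A^8 - A^12, w = 0]
D3 (bracket A^-6; 12 crossings at w = -2): V = 1
V(D4) = -t^-3 + t^-2 - t^-1 + 3 - t + t^2 - t^3  [12 crossings, <D> = -A^-12 + A^-8 - A^-4 + 3 - A^4 + A^8 - A^12, w = 0]
note: 3 values of V(t) split the 4 diagrams


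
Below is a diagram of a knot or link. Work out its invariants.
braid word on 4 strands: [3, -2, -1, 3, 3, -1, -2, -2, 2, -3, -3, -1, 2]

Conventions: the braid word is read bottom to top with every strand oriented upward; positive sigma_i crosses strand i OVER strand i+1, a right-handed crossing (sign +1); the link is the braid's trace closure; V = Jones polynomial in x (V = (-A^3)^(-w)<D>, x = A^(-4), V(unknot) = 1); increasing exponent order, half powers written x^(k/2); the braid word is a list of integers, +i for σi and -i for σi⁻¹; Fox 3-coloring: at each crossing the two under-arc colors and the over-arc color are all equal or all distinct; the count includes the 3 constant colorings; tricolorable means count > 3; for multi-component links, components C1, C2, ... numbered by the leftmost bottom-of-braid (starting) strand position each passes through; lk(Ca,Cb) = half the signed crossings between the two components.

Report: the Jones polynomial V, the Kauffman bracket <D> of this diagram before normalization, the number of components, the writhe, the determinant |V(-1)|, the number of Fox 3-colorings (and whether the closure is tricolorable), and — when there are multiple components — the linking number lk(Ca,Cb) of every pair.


V(x) = -x^-6 + 2x^-5 - 4x^-4 + 5x^-3 - 4x^-2 + 5x^-1 - 3 + 2x - x^2
bracket: A^-17 - 2A^-13 + 3A^-9 - 5A^-5 + 4A^-1 - 5A^3 + 4A^7 - 2A^11 + A^15, w = -3
1 component, writhe -3, over 13 crossings
det 27, colorings 9 of 3^13 — tricolorable
observation: inverse pairs cancel, leaving σ3 σ2⁻¹ σ1⁻¹ σ3 σ3 σ1⁻¹ σ2⁻¹ σ3⁻¹ σ3⁻¹ σ1⁻¹ σ2


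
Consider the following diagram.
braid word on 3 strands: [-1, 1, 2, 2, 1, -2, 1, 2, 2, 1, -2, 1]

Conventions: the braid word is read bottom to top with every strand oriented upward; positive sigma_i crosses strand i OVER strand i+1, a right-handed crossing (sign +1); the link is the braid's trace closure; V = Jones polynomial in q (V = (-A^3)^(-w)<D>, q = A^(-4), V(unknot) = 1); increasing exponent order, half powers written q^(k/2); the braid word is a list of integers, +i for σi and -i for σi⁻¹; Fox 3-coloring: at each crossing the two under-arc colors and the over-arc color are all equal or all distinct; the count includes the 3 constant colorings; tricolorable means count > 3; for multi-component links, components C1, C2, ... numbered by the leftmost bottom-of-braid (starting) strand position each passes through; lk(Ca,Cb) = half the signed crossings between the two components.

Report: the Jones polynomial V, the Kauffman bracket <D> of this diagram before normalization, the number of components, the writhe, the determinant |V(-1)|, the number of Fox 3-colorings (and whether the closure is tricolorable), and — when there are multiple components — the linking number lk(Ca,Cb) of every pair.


Jones polynomial: V(q) = q^2 + q^3 + q^4 + q^9
<D> = A^-18 + A^2 + A^6 + A^10; writhe +6
components 3, writhe +6 (12 crossings)
linking number lk(C1,C2) = +2
lk(C1,C3): -1
lk(C2,C3) = +2
3-colorings: 27 of 3^12, det 0 — tricolorable
note: summing lk over 3 pairs gives +3


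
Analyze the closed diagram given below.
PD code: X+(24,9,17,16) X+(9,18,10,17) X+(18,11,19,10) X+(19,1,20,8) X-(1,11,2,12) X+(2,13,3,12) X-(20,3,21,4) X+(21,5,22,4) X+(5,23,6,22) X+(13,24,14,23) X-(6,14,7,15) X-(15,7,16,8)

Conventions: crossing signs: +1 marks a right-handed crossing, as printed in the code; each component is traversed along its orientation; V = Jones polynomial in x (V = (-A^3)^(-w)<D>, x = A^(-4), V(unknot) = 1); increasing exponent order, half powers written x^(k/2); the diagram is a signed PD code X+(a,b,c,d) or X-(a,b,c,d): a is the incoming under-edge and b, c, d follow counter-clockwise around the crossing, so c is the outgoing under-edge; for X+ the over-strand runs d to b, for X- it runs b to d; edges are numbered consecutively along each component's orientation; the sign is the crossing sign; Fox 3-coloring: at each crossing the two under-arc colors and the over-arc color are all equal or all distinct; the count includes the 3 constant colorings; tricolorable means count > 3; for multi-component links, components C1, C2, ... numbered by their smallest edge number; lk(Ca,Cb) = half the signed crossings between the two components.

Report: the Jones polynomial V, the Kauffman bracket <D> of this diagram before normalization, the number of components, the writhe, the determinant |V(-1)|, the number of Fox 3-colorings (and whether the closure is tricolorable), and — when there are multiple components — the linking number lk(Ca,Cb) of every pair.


V = 2x - x^2 + 3x^3 - 2x^4 + 2x^5 - x^6 + x^7
<D> = A^-16 - A^-12 + 2A^-8 - 2A^-4 + 3 - A^4 + 2A^8 (w = +4)
3 components over 12 crossings, w = +4
lk(C1,C2): -1
lk(C1,C3) = +1
linking number lk(C2,C3) = +2
9 Fox colorings among 3^12, |V(-1)| = 12: tricolorable
why: summing lk over 3 pairs gives +2


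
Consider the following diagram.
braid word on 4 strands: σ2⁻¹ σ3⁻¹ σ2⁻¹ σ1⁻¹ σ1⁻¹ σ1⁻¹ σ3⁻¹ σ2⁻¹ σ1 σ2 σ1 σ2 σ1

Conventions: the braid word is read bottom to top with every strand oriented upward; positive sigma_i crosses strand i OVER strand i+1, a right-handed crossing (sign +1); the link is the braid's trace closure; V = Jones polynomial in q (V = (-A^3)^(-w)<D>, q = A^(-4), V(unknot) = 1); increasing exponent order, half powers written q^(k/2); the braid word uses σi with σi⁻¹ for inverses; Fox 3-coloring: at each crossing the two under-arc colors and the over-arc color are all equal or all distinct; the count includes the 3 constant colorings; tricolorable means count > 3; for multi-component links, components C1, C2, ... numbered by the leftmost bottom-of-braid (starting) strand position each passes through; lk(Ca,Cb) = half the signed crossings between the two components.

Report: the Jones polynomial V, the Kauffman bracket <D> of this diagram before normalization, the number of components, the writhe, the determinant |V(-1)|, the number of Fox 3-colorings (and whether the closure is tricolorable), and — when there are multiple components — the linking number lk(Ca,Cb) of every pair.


V = q^-5 - 2q^-4 + 2q^-3 - 2q^-2 + 2q^-1 - 1 + q
<D> = -A^-13 + A^-9 - 2A^-5 + 2A^-1 - 2A^3 + 2A^7 - A^11 (w = -3)
1 component over 13 crossings, w = -3
3 Fox colorings among 3^13, |V(-1)| = 11: not tricolorable
why: |V(-1)| = 11: so not tricolorable, since 3 does not divide 11


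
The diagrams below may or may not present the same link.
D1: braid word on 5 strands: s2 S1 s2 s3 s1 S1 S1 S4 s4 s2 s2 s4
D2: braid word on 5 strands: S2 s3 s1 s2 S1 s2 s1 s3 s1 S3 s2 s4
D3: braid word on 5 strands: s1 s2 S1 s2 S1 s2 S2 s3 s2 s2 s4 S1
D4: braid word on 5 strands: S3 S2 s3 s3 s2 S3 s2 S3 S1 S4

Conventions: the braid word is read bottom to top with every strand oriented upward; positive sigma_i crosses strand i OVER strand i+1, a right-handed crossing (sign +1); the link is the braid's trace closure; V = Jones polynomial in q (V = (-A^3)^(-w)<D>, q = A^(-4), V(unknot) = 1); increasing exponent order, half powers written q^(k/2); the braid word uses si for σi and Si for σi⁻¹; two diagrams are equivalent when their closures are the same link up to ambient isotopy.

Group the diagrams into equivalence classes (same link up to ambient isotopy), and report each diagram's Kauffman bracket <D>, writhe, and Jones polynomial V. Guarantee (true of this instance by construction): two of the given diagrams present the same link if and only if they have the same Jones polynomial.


grouping into links: {D1, D3} | {D2} | {D4}
V(D1) = q^-1 - 1 + 2q - 2q^2 + 2q^3 - 2q^4 + q^5  (w +4, c 12, <D> = A^-8 - 2A^-4 + 2 - 2A^4 + 2A^8 - A^12 + A^16)
V(D2) = q - q^2 + 2q^3 - q^4 + q^5 - q^6  [12 crossings, <D> = -A^-6 + A^-2 - A^2 + 2A^6 - A^10 + A^14, w = +6]
D3 (bracket A^-8 - 2A^-4 + 2 - 2A^4 + 2A^8 - A^12 + A^16; 12 crossings at w = +4): V = q^-1 - 1 + 2q - 2q^2 + 2q^3 - 2q^4 + q^5
V(D4) = -q^-3 + 2q^-2 - 2q^-1 + 3 - 2q + 2q^2 - q^3  (w -2, c 10, <D> = -A^-18 + 2A^-14 - 2A^-10 + 3A^-6 - 2A^-2 + 2A^2 - A^6)
why: 3 classes among 4 diagrams; unequal V(q) rules out equality


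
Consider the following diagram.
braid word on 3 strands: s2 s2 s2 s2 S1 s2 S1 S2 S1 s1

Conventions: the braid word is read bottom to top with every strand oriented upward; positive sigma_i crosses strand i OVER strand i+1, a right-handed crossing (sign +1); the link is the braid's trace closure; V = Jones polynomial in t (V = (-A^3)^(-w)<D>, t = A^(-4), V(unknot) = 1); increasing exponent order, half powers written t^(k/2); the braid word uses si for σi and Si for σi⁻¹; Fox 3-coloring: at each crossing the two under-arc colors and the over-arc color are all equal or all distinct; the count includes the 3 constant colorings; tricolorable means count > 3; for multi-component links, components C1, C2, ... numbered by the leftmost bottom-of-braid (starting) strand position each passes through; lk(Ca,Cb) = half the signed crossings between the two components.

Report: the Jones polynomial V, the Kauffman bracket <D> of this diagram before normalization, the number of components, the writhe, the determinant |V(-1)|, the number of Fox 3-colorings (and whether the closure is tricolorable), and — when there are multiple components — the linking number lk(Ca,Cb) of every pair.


Jones polynomial: V(t) = t^-1 - 1 + 2t - 2t^2 + 2t^3 - 2t^4 + t^5
<D> = A^-14 - 2A^-10 + 2A^-6 - 2A^-2 + 2A^2 - A^6 + A^10; writhe +2
components 1, writhe +2 (10 crossings)
3-colorings: 3 of 3^10, det 11 — not tricolorable
note: the span of V is 6, forcing >= 6 crossings in any diagram


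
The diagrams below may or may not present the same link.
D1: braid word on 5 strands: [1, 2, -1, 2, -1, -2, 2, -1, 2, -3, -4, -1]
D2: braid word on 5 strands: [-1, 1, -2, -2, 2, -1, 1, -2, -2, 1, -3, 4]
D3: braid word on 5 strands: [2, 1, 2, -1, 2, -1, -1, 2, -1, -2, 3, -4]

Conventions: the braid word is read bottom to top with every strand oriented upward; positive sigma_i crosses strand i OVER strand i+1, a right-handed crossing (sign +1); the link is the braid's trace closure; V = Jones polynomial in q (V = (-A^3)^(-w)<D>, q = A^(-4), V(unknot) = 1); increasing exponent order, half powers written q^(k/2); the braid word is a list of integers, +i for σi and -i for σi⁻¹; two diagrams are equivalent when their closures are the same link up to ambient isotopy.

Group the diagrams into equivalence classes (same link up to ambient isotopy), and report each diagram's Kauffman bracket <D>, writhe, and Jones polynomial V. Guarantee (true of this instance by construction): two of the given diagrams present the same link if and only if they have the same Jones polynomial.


classes: {D1, D3} | {D2}
V(D1) = -q^-3 + 2q^-2 - 2q^-1 + 3 - 2q + 2q^2 - q^3  [12 crossings, <D> = -A^-18 + 2A^-14 - 2A^-10 + 3A^-6 - 2A^-2 + 2A^2 - A^6, w = -2]
V(D2) = -q^-4 + q^-3 + q^-1  (w -2, c 12, <D> = A^-2 + A^6 - A^10)
V(D3) = -q^-3 + 2q^-2 - 2q^-1 + 3 - 2q + 2q^2 - q^3  (w 0, c 12, <D> = -A^-12 + 2A^-8 - 2A^-4 + 3 - 2A^4 + 2A^8 - A^12)
insight: 2 values of V(q) split the 3 diagrams


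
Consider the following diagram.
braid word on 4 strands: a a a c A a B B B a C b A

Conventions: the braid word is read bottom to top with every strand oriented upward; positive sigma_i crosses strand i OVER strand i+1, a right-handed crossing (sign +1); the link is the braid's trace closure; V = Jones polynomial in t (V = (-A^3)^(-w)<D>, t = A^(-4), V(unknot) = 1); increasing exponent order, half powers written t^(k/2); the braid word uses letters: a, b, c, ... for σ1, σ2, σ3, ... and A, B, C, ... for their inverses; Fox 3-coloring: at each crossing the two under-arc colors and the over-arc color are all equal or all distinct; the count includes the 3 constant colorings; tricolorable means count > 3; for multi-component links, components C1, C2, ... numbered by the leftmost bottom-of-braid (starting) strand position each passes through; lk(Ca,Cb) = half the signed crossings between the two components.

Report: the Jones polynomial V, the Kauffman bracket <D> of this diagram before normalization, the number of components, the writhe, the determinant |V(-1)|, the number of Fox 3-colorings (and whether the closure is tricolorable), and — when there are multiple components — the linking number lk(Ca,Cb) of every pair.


Jones polynomial: V(t) = -t^-3 + t^-2 - t^-1 + 3 - t + t^2 - t^3
<D> = A^-9 - A^-5 + A^-1 - 3A^3 + A^7 - A^11 + A^15; writhe +1
components 1, writhe +1 (13 crossings)
3-colorings: 27 of 3^13, det 9 — tricolorable
note: the word shrinks to σ1 σ1 σ1 σ3 σ2⁻¹ σ2⁻¹ σ2⁻¹ σ1 σ3⁻¹ σ2 σ1⁻¹ after cancelling


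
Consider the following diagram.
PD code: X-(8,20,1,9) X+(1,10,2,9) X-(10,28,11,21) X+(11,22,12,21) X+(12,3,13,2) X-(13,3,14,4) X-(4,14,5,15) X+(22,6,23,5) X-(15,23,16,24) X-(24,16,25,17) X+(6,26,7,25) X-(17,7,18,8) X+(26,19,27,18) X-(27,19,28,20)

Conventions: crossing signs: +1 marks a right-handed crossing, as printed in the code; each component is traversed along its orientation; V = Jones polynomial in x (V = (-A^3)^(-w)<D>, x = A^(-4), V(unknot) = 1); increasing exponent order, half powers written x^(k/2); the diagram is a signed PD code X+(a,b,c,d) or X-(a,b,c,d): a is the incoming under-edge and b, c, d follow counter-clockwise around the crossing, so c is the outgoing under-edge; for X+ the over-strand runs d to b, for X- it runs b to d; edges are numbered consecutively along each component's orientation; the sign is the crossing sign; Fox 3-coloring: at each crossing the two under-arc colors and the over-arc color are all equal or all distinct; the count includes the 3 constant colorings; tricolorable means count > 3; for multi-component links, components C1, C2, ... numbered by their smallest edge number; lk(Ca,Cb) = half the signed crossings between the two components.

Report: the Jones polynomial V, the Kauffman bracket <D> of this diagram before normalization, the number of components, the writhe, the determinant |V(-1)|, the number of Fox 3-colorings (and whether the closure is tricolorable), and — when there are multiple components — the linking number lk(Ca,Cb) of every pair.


Jones polynomial: V(x) = x^-5 - 2x^-4 + 3x^-3 - x^-2 + 3x^-1 - 1 + x
<D> = A^-10 - A^-6 + 3A^-2 - A^2 + 3A^6 - 2A^10 + A^14; writhe -2
components 3, writhe -2 (14 crossings)
linking number lk(C1,C2) = -1
lk(C1,C3): +1
lk(C2,C3) = -1
3-colorings: 9 of 3^14, det 12 — tricolorable
note: w = -2 shifts under R1 moves; the (-A^3)^(2) factor cancels that in V


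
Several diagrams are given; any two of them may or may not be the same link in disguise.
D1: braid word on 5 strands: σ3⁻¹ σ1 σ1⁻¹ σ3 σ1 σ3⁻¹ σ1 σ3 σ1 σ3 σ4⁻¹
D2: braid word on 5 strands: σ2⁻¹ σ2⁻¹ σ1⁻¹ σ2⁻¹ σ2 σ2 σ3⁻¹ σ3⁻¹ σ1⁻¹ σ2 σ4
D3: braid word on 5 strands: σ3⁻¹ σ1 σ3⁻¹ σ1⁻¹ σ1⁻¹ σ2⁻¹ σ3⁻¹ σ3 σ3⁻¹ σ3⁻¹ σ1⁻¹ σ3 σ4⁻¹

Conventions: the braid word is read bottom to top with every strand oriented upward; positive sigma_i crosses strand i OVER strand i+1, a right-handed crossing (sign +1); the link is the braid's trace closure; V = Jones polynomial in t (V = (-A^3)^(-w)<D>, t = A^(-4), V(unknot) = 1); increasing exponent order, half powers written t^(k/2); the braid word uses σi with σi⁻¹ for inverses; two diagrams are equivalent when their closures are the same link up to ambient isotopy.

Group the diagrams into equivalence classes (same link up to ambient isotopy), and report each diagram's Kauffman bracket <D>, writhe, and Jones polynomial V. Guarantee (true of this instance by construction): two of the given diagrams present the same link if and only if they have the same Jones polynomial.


equivalence classes: {D1} | {D2} | {D3}
D1 (bracket -A^-9 + A^-1 + A^3 + A^7; 11 crossings at w = +3): V = -t^(1/2) - t^(3/2) - t^(5/2) + t^(9/2)
V(D2) = -t^(-5/2) - t^(-1/2)  (w -3, c 11, <D> = A^-7 + A)
D3 (bracket A^-15 + 2A^-7 - A^-3 + A - A^5; 13 crossings at w = -7): V = t^(-13/2) - t^(-11/2) + t^(-9/2) - 2t^(-7/2) - t^(-3/2)
key observation: V(t) takes 3 values over 3 diagrams, fixing the grouping


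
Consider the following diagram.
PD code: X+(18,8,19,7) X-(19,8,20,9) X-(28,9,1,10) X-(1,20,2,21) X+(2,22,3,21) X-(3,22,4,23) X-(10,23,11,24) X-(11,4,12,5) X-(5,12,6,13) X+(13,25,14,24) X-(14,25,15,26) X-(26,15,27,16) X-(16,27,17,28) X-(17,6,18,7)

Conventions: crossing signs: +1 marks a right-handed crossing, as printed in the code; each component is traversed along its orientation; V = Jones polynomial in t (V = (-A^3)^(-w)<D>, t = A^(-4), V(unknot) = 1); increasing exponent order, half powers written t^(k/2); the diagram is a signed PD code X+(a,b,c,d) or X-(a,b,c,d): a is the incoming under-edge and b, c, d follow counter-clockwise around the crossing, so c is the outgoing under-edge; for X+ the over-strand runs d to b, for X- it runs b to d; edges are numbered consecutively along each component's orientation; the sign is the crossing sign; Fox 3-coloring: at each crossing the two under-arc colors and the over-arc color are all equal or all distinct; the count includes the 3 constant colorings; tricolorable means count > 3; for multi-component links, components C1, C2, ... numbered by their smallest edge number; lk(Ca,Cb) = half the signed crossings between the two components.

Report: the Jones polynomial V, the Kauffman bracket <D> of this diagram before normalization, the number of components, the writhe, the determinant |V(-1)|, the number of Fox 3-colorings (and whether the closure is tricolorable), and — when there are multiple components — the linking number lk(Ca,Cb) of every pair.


V(t) = -t^-8 + t^-5 + t^-3
bracket: A^-12 + A^-4 - A^8, w = -8
1 component, writhe -8, over 14 crossings
det 3, colorings 9 of 3^14 — tricolorable
observation: det 3 = |V(-1)|; divisible by 3, so tricolorable


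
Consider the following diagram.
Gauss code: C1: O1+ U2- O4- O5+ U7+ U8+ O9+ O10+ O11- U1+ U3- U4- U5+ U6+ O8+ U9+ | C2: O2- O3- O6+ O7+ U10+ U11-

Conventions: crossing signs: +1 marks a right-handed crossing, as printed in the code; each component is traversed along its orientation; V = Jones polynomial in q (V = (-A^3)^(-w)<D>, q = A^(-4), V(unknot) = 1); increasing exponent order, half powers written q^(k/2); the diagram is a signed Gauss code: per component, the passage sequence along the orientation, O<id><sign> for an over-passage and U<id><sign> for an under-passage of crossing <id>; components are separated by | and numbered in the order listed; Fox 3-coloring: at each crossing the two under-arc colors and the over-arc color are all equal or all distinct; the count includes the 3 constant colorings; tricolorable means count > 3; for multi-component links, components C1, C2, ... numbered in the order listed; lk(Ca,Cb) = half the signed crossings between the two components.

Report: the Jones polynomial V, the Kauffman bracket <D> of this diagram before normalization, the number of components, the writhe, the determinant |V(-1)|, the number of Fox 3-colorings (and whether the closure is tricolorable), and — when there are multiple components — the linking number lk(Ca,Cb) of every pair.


V(q) = -q^(1/2) - q^(3/2) - q^(5/2) + q^(9/2)
bracket: -A^-9 + A^-1 + A^3 + A^7, w = +3
2 components, writhe +3, over 11 crossings
lk(C1,C2) = 0
det 0, colorings 27 of 3^11 — tricolorable
observation: summing lk over 1 pair gives 0


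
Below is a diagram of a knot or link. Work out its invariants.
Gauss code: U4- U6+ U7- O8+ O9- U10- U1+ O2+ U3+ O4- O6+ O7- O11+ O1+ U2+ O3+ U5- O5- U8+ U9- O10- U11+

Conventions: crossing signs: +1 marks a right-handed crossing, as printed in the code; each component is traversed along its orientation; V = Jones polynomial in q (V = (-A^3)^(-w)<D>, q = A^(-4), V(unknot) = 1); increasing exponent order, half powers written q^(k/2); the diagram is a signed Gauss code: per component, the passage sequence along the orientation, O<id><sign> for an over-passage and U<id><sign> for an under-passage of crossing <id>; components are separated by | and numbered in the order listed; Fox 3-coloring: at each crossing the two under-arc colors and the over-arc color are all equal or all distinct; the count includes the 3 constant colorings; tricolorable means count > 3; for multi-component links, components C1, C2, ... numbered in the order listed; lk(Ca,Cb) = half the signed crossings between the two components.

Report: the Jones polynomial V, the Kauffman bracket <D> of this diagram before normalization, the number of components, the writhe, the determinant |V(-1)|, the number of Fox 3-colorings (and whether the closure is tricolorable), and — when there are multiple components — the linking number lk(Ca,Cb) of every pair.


V(q) = q + q^3 - q^4
bracket: A^-13 - A^-9 - A^-1, w = +1
1 component, writhe +1, over 11 crossings
det 3, colorings 9 of 3^11 — tricolorable
observation: w = +1 shifts under R1 moves; the (-A^3)^(-1) factor cancels that in V


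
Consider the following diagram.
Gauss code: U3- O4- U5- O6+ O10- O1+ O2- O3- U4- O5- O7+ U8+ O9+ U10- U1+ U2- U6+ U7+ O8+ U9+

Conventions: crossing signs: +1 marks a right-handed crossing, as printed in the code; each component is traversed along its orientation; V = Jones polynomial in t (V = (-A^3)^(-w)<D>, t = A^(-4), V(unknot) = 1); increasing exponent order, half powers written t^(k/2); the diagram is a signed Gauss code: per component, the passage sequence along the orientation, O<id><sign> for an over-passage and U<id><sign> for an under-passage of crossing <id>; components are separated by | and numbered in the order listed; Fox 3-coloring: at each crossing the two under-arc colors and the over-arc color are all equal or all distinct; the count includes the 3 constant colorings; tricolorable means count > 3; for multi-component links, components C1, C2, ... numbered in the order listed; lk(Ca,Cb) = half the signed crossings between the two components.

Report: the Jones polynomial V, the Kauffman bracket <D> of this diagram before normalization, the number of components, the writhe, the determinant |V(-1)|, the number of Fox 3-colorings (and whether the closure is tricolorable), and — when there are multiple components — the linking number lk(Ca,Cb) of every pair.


V(t) = -t^-3 + t^-2 - t^-1 + 3 - t + t^2 - t^3
bracket: -A^-12 + A^-8 - A^-4 + 3 - A^4 + A^8 - A^12, w = 0
1 component, writhe 0, over 10 crossings
det 9, colorings 27 of 3^10 — tricolorable
observation: the span of V is 6, forcing >= 6 crossings in any diagram


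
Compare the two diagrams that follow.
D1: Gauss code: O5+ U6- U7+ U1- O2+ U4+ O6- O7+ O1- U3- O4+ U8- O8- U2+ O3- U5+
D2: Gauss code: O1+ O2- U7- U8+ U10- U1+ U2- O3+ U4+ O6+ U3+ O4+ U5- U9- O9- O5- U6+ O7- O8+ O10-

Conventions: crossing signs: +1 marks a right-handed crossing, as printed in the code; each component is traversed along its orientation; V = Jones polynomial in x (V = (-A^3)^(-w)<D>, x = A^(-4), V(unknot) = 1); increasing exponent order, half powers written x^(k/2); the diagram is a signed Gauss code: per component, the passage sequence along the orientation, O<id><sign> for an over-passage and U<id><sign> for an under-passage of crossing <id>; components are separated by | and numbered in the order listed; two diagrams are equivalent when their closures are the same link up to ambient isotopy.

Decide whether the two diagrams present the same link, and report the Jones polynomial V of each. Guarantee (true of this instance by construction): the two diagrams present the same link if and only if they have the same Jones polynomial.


equivalent: no
V(D1) = x^-2 - x^-1 + 1 - x + x^2  (w 0, c 8, <D> = A^-8 - A^-4 + 1 - A^4 + A^8)
V(D2) = x + x^3 - x^4  (w 0, c 10, <D> = -A^-16 + A^-12 + A^-4)
why: comparing 2 Jones polynomials yields 2 groups


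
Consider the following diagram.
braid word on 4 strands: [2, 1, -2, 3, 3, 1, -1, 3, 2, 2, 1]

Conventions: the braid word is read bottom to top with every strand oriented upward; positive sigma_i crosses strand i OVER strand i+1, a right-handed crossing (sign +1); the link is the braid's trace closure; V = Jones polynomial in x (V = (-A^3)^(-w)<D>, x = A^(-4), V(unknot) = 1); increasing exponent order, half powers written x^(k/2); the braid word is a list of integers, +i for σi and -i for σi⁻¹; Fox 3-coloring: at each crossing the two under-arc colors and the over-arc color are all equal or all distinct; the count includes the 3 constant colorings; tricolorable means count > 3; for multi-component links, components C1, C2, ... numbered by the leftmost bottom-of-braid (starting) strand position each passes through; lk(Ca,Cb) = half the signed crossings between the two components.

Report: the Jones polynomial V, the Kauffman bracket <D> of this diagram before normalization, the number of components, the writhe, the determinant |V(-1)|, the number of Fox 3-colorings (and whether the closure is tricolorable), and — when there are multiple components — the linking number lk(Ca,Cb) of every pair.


V = x^2 + 2x^4 - 2x^5 + x^6 - 2x^7 + x^8
<D> = -A^-11 + 2A^-7 - A^-3 + 2A - 2A^5 - A^13 (w = +7)
1 component over 11 crossings, w = +7
27 Fox colorings among 3^11, |V(-1)| = 9: tricolorable
why: the span of V is 6, forcing >= 6 crossings in any diagram


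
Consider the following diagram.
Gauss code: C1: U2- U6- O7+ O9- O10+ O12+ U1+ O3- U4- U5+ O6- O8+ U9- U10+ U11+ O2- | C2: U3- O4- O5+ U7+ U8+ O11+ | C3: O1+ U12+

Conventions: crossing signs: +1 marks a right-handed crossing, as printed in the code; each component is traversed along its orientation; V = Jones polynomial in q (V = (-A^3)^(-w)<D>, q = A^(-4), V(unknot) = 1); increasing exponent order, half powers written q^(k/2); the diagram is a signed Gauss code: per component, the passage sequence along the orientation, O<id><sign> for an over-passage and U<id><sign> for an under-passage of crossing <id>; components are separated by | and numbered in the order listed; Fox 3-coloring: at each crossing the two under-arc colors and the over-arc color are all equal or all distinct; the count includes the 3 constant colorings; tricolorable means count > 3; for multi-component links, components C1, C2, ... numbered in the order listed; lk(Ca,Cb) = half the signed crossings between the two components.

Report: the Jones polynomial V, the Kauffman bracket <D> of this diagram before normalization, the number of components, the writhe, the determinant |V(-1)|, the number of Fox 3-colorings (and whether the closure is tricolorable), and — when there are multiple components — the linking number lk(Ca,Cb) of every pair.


V = q + 2q^3 + q^5
<D> = A^-14 + 2A^-6 + A^2 (w = +2)
3 components over 12 crossings, w = +2
lk(C1,C2): +1
lk(C1,C3) = +1
linking number lk(C2,C3) = 0
3 Fox colorings among 3^12, |V(-1)| = 4: not tricolorable
why: w = +2 shifts under R1 moves; the (-A^3)^(-2) factor cancels that in V


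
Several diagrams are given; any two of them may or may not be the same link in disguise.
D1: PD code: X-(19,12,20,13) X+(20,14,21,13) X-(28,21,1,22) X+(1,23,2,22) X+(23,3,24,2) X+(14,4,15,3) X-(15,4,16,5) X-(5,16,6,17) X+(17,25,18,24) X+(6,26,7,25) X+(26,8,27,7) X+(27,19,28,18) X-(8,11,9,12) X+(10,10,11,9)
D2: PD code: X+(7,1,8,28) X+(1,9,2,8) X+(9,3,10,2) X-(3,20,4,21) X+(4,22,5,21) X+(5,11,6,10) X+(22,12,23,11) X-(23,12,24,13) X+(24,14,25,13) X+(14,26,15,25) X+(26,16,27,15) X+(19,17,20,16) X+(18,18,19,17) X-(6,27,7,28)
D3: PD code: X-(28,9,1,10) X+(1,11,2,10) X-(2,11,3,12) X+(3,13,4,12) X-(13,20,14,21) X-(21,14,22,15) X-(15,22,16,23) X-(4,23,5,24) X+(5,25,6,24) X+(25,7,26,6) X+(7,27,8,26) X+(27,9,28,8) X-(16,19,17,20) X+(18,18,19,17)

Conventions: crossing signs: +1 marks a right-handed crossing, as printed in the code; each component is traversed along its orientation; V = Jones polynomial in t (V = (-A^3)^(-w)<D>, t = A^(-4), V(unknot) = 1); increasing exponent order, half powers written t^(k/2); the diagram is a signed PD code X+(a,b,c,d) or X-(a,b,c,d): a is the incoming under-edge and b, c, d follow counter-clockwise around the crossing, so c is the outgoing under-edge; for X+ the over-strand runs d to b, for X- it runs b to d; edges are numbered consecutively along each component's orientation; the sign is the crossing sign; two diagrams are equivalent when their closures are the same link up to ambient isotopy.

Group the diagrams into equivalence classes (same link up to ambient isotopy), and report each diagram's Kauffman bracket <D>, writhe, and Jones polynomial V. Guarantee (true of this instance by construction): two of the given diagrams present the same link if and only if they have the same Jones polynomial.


grouping into links: {D1} | {D2} | {D3}
V(D1) = t - t^2 + 2t^3 - t^4 + t^5 - t^6  (w +4, c 14, <D> = -A^-12 + A^-8 - A^-4 + 2 - A^4 + A^8)
V(D2) = t^2 + 2t^4 - 2t^5 + t^6 - 2t^7 + t^8  [14 crossings, <D> = A^-8 - 2A^-4 + 1 - 2A^4 + 2A^8 + A^16, w = +8]
V(D3) = -t^-3 + t^-2 - t^-1 + 3 - t + t^2 - t^3  [14 crossings, <D> = -A^-12 + A^-8 - A^-4 + 3 - A^4 + A^8 - A^12, w = 0]
why: 3 values of V(t) split the 3 diagrams
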